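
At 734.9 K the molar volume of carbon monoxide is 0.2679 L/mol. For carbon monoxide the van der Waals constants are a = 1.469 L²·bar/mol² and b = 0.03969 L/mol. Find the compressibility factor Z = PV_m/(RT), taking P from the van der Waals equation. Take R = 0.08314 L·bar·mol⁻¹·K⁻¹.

P = RT/(V_m − b) − a/V_m² = (0.08314)(734.9)/(0.2679 − 0.03969) − 1.469/(0.2679)²
  = 61.100/0.22821 − 20.468 = 267.74 − 20.468 = 247.27 bar
Z = PV_m/(RT) = (247.27)(0.2679)/((0.08314)(734.9)) = 66.244/61.100 = 1.084

Z ≈ 1.084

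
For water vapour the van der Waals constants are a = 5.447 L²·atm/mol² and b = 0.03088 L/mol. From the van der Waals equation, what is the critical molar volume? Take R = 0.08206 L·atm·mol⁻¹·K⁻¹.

For a van der Waals gas, V_m,c = 3b.
V_m,c = 3×0.03088 = 0.09264 L/mol

V_m,c ≈ 0.09264 L/mol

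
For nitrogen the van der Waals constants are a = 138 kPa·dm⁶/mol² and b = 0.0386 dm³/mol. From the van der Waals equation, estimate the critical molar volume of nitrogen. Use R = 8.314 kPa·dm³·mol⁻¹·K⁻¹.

For a van der Waals gas, V_m,c = 3b.
V_m,c = 3×0.0386 = 0.1158 dm³/mol

V_m,c ≈ 0.1158 dm³/mol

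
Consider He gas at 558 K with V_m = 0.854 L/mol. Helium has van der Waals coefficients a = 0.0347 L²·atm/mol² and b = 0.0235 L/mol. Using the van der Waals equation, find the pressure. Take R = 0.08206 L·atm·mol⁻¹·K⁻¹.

P ≈ 55.09 atm

P = RT/(V_m − b) − a/V_m²
RT/(V_m − b) = (0.08206)(558)/(0.854 − 0.0235) = 45.789/0.83050 = 55.134 atm
a/V_m² = 0.0347/(0.854)² = 0.047579 atm
P = 55.134 − 0.047579 = 55.09 atm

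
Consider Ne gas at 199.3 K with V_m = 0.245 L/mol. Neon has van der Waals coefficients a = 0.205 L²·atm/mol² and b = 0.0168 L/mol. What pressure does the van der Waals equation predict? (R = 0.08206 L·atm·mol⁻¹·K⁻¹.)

P ≈ 68.25 atm

P = RT/(V_m − b) − a/V_m²
RT/(V_m − b) = (0.08206)(199.3)/(0.245 − 0.0168) = 16.355/0.22820 = 71.670 atm
a/V_m² = 0.205/(0.245)² = 3.4152 atm
P = 71.670 − 3.4152 = 68.25 atm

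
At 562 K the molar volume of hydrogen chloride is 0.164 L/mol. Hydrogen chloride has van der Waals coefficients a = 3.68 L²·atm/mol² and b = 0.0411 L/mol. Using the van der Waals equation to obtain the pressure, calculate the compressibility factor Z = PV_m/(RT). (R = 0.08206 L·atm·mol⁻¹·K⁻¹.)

P = RT/(V_m − b) − a/V_m² = (0.08206)(562)/(0.164 − 0.0411) − 3.68/(0.164)²
  = 46.118/0.12290 − 136.82 = 375.25 − 136.82 = 238.43 atm
Z = PV_m/(RT) = (238.43)(0.164)/((0.08206)(562)) = 39.103/46.118 = 0.8479

Z ≈ 0.8479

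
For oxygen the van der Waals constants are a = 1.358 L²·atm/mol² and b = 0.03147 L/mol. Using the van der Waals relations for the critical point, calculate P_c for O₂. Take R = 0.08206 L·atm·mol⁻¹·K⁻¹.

For a van der Waals gas, P_c = a/(27b²).
P_c = 1.358/(27×(0.03147)²) = 1.358/0.026740 = 50.79 atm

P_c ≈ 50.79 atm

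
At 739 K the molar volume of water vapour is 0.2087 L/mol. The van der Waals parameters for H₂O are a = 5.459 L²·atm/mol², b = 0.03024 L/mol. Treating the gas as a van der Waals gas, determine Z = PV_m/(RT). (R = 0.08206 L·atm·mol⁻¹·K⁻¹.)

P = RT/(V_m − b) − a/V_m² = (0.08206)(739)/(0.2087 − 0.03024) − 5.459/(0.2087)²
  = 60.642/0.17846 − 125.33 = 339.81 − 125.33 = 214.48 atm
Z = PV_m/(RT) = (214.48)(0.2087)/((0.08206)(739)) = 44.762/60.642 = 0.7381

Z ≈ 0.7381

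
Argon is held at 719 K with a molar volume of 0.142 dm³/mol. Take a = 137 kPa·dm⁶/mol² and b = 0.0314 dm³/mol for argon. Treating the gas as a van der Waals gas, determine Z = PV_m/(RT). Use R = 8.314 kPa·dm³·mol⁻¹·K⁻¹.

Z ≈ 1.123

P = RT/(V_m − b) − a/V_m² = (8.314)(719)/(0.142 − 0.0314) − 137/(0.142)²
  = 5977.8/0.11060 − 6794.3 = 54049 − 6794.3 = 47255 kPa
Z = PV_m/(RT) = (47255)(0.142)/((8.314)(719)) = 6710.2/5977.8 = 1.123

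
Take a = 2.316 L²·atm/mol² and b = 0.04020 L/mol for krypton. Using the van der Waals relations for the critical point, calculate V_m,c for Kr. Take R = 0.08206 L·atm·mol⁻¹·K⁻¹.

V_m,c ≈ 0.1206 L/mol

For a van der Waals gas, V_m,c = 3b.
V_m,c = 3×0.04020 = 0.1206 L/mol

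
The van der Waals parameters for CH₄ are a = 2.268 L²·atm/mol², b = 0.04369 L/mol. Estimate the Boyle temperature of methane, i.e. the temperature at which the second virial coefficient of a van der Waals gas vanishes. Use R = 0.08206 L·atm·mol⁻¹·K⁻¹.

For a van der Waals gas the second virial coefficient B₂ = b − a/(RT) vanishes at T_B = a/(Rb).
T_B = 2.268/(0.08206×0.04369) = 2.268/0.0035852 = 632.6 K

T_B ≈ 632.6 K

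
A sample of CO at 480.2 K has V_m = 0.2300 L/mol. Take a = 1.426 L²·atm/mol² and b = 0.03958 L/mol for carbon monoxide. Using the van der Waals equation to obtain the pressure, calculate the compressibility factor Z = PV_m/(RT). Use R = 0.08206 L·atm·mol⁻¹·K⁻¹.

Z ≈ 1.051

P = RT/(V_m − b) − a/V_m² = (0.08206)(480.2)/(0.2300 − 0.03958) − 1.426/(0.2300)²
  = 39.405/0.19042 − 26.957 = 206.94 − 26.957 = 179.98 atm
Z = PV_m/(RT) = (179.98)(0.2300)/((0.08206)(480.2)) = 41.395/39.405 = 1.051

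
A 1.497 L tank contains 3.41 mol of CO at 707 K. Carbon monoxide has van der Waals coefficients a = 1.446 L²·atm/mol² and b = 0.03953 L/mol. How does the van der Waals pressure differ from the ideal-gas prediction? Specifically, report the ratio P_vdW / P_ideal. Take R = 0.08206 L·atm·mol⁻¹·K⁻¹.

Ideal: P_ideal = nRT/V = (3.41)(0.08206)(707)/1.497 = 132.155 atm
vdW: P = nRT/(V − nb) − a n²/V² = 197.836/1.36220 − 16.8142/2.24101 = 145.233 − 7.50296 = 137.730 atm
Ratio = 137.730/132.155 = 1.042

P_vdW / P_ideal ≈ 1.042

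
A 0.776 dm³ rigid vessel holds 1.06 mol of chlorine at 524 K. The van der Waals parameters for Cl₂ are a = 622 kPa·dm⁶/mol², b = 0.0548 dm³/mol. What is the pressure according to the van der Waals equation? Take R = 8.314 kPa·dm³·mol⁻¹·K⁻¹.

P ≈ 5272 kPa

P = nRT/(V − nb) − a n²/V²
nRT/(V − nb) = (1.06)(8.314)(524)/(0.776 − 1.06×0.0548) = 4617.9/0.71791 = 6432.4 kPa
a n²/V² = (622)(1.06)²/(0.776)² = 1160.6 kPa
P = 6432.4 − 1160.6 = 5272 kPa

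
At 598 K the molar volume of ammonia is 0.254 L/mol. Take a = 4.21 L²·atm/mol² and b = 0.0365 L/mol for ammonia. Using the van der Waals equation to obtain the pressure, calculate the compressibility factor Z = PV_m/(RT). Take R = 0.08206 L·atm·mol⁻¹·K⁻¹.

Z ≈ 0.8301

P = RT/(V_m − b) − a/V_m² = (0.08206)(598)/(0.254 − 0.0365) − 4.21/(0.254)²
  = 49.072/0.21750 − 65.255 = 225.62 − 65.255 = 160.37 atm
Z = PV_m/(RT) = (160.37)(0.254)/((0.08206)(598)) = 40.734/49.072 = 0.8301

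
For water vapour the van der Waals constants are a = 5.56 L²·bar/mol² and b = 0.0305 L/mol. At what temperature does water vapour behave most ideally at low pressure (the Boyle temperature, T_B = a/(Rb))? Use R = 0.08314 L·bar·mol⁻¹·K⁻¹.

T_B ≈ 2193 K

For a van der Waals gas the second virial coefficient B₂ = b − a/(RT) vanishes at T_B = a/(Rb).
T_B = 5.56/(0.08314×0.0305) = 5.56/0.0025358 = 2193 K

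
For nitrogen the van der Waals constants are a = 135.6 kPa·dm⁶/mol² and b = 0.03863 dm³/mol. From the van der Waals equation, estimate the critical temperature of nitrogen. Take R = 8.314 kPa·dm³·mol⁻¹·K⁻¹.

T_c ≈ 125.1 K

For a van der Waals gas, T_c = 8a/(27Rb).
T_c = 8×135.6/(27×8.314×0.03863) = 1084.8/8.6716 = 125.1 K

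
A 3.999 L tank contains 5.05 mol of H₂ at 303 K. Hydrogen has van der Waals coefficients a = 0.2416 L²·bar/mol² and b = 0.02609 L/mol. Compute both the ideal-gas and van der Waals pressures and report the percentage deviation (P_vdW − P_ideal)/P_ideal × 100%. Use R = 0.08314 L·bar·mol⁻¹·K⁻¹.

2.20 %

Ideal: P_ideal = nRT/V = (5.05)(0.08314)(303)/3.999 = 31.8121 bar
vdW: P = nRT/(V − nb) − a n²/V² = 127.217/3.86725 − 6.16140/15.9920 = 32.8960 − 0.385280 = 32.5107 bar
% deviation = (32.5107 − 31.8121)/31.8121 × 100% = 2.20%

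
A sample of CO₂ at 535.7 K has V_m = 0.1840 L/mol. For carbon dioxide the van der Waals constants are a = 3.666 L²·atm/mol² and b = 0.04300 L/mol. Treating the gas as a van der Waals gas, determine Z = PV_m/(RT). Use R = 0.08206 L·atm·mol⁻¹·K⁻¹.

P = RT/(V_m − b) − a/V_m² = (0.08206)(535.7)/(0.1840 − 0.04300) − 3.666/(0.1840)²
  = 43.960/0.14100 − 108.28 = 311.77 − 108.28 = 203.49 atm
Z = PV_m/(RT) = (203.49)(0.1840)/((0.08206)(535.7)) = 37.442/43.960 = 0.8517

Z ≈ 0.8517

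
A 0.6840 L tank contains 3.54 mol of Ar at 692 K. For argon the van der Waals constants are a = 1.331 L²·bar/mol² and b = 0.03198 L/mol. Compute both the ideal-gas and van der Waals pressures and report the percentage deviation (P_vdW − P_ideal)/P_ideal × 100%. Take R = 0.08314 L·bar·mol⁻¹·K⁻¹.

Ideal: P_ideal = nRT/V = (3.54)(0.08314)(692)/0.6840 = 297.758 bar
vdW: P = nRT/(V − nb) − a n²/V² = 203.666/0.570791 − 16.6796/0.467856 = 356.814 − 35.6511 = 321.163 bar
% deviation = (321.163 − 297.758)/297.758 × 100% = 7.86%

7.86 %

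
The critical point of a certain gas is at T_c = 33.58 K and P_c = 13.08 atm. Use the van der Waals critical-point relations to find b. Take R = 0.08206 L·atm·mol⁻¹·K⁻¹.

b ≈ 0.02633 L/mol

From T_c = 8a/(27Rb) and P_c = a/(27b²): b = R T_c/(8 P_c).
b = (0.08206)(33.58)/(8×13.08) = 2.7556/104.64 = 0.02633 L/mol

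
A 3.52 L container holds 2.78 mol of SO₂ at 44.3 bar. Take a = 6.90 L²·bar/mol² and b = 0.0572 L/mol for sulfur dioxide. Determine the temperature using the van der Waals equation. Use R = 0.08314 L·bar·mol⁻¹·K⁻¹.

T ≈ 706.8 K

T = (P + a n²/V²)(V − nb)/(nR)
P + a n²/V² = 44.3 + (6.90)(2.78)²/(3.52)² = 48.604 bar
V − nb = 3.52 − (2.78)(0.0572) = 3.3610 L
T = (48.604)(3.3610)/((2.78)(0.08314)) = 706.8 K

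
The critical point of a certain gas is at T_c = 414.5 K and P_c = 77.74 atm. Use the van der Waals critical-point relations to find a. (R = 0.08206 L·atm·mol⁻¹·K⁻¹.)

a ≈ 6.278 L²·atm/mol²

From T_c = 8a/(27Rb) and P_c = a/(27b²): a = 27 R² T_c²/(64 P_c).
a = 27×(0.08206)²×(414.5)²/(64×77.74) = 31237/4975.4 = 6.278 L²·atm/mol²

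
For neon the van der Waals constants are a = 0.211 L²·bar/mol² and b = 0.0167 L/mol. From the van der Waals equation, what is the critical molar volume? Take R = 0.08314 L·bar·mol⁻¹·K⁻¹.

V_m,c ≈ 0.05010 L/mol

For a van der Waals gas, V_m,c = 3b.
V_m,c = 3×0.0167 = 0.05010 L/mol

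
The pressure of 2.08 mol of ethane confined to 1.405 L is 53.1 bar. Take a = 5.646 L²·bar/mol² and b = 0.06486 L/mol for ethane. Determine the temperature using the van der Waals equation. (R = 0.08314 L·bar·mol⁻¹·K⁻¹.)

T ≈ 480.9 K

T = (P + a n²/V²)(V − nb)/(nR)
P + a n²/V² = 53.1 + (5.646)(2.08)²/(1.405)² = 65.474 bar
V − nb = 1.405 − (2.08)(0.06486) = 1.2701 L
T = (65.474)(1.2701)/((2.08)(0.08314)) = 480.9 K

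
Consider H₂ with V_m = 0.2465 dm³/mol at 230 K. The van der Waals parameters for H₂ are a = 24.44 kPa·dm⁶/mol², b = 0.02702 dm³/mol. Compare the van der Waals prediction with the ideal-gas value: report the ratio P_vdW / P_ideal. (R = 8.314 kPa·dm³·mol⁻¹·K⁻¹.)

P_vdW / P_ideal ≈ 1.071

Ideal: P_ideal = RT/V_m = (8.314)(230)/0.2465 = 7757.48 kPa
vdW: P = RT/(V_m − b) − a/V_m² = 1912.22/0.219480 − 24.44/0.0607623 = 8712.50 − 402.223 = 8310.28 kPa
Ratio = 8310.28/7757.48 = 1.071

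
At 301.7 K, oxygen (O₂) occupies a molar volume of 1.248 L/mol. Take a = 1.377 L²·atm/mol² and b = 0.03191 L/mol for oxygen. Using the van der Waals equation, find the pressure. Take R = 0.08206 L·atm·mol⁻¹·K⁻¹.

P = RT/(V_m − b) − a/V_m²
RT/(V_m − b) = (0.08206)(301.7)/(1.248 − 0.03191) = 24.758/1.2161 = 20.359 atm
a/V_m² = 1.377/(1.248)² = 0.88411 atm
P = 20.359 − 0.88411 = 19.47 atm

P ≈ 19.47 atm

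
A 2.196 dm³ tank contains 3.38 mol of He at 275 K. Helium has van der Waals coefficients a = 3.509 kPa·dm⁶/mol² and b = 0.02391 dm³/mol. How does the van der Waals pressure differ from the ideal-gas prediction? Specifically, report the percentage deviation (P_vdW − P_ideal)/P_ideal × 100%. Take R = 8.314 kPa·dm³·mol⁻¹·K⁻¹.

3.58 %

Ideal: P_ideal = nRT/V = (3.38)(8.314)(275)/2.196 = 3519.06 kPa
vdW: P = nRT/(V − nb) − a n²/V² = 7727.86/2.11518 − 40.0882/4.82242 = 3653.52 − 8.31288 = 3645.21 kPa
% deviation = (3645.21 − 3519.06)/3519.06 × 100% = 3.58%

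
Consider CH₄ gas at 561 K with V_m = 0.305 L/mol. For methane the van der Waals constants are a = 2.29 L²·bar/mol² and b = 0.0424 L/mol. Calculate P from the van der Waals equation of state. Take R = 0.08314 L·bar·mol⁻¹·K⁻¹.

P ≈ 153.0 bar

P = RT/(V_m − b) − a/V_m²
RT/(V_m − b) = (0.08314)(561)/(0.305 − 0.0424) = 46.642/0.26260 = 177.62 bar
a/V_m² = 2.29/(0.305)² = 24.617 bar
P = 177.62 − 24.617 = 153.0 bar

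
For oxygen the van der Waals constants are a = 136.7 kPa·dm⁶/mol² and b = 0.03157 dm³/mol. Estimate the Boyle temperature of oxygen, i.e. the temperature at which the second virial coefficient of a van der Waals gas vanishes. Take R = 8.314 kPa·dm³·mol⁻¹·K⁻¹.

T_B ≈ 520.8 K

For a van der Waals gas the second virial coefficient B₂ = b − a/(RT) vanishes at T_B = a/(Rb).
T_B = 136.7/(8.314×0.03157) = 136.7/0.26247 = 520.8 K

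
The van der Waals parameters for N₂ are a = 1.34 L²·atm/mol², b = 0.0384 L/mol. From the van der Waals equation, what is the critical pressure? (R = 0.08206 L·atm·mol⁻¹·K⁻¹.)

P_c ≈ 33.66 atm

For a van der Waals gas, P_c = a/(27b²).
P_c = 1.34/(27×(0.0384)²) = 1.34/0.039813 = 33.66 atm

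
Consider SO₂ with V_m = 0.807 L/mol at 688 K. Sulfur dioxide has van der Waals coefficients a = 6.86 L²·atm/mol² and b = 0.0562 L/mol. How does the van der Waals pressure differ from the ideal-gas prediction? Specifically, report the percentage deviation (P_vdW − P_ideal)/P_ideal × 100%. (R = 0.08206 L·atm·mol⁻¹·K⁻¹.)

Ideal: P_ideal = RT/V_m = (0.08206)(688)/0.807 = 69.9595 atm
vdW: P = RT/(V_m − b) − a/V_m² = 56.4573/0.750800 − 6.86/0.651249 = 75.1962 − 10.5336 = 64.6626 atm
% deviation = (64.6626 − 69.9595)/69.9595 × 100% = -7.57%

-7.57 %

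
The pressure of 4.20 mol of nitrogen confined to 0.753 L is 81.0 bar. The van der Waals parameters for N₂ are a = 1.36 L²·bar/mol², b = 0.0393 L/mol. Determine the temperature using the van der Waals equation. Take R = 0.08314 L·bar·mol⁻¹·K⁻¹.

T ≈ 207.6 K

T = (P + a n²/V²)(V − nb)/(nR)
P + a n²/V² = 81.0 + (1.36)(4.20)²/(0.753)² = 123.31 bar
V − nb = 0.753 − (4.20)(0.0393) = 0.58794 L
T = (123.31)(0.58794)/((4.20)(0.08314)) = 207.6 K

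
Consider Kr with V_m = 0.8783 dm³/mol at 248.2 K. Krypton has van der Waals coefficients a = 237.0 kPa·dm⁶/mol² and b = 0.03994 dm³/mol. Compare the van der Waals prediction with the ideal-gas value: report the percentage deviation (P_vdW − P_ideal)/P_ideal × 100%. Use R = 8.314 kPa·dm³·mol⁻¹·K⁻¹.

Ideal: P_ideal = RT/V_m = (8.314)(248.2)/0.8783 = 2349.46 kPa
vdW: P = RT/(V_m − b) − a/V_m² = 2063.53/0.838360 − 237.0/0.771411 = 2461.39 − 307.229 = 2154.16 kPa
% deviation = (2154.16 − 2349.46)/2349.46 × 100% = -8.31%

-8.31 %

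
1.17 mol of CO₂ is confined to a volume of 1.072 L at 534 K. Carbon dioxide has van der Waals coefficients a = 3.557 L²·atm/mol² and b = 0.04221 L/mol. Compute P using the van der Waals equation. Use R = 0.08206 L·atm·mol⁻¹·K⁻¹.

P ≈ 45.90 atm

P = nRT/(V − nb) − a n²/V²
nRT/(V − nb) = (1.17)(0.08206)(534)/(1.072 − 1.17×0.04221) = 51.269/1.0226 = 50.136 atm
a n²/V² = (3.557)(1.17)²/(1.072)² = 4.2371 atm
P = 50.136 − 4.2371 = 45.90 atm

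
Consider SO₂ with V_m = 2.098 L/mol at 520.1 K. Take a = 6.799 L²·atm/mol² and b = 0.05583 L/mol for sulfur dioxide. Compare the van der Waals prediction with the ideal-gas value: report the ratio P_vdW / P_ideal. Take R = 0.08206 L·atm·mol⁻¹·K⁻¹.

P_vdW / P_ideal ≈ 0.9514

Ideal: P_ideal = RT/V_m = (0.08206)(520.1)/2.098 = 20.3429 atm
vdW: P = RT/(V_m − b) − a/V_m² = 42.6794/2.04217 − 6.799/4.40160 = 20.8990 − 1.54467 = 19.3543 atm
Ratio = 19.3543/20.3429 = 0.9514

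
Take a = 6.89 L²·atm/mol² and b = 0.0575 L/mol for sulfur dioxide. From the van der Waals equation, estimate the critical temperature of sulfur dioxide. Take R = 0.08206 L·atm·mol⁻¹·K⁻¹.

For a van der Waals gas, T_c = 8a/(27Rb).
T_c = 8×6.89/(27×0.08206×0.0575) = 55.120/0.12740 = 432.7 K

T_c ≈ 432.7 K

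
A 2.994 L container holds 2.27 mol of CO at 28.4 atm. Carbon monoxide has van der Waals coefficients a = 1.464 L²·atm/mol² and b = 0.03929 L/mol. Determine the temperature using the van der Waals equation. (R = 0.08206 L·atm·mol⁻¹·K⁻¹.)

T = (P + a n²/V²)(V − nb)/(nR)
P + a n²/V² = 28.4 + (1.464)(2.27)²/(2.994)² = 29.242 atm
V − nb = 2.994 − (2.27)(0.03929) = 2.9048 L
T = (29.242)(2.9048)/((2.27)(0.08206)) = 456.0 K

T ≈ 456.0 K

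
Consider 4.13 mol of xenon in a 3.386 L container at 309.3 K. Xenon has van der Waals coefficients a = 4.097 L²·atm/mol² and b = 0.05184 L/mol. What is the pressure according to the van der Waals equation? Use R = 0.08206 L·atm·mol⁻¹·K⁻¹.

P = nRT/(V − nb) − a n²/V²
nRT/(V − nb) = (4.13)(0.08206)(309.3)/(3.386 − 4.13×0.05184) = 104.82/3.1719 = 33.046 atm
a n²/V² = (4.097)(4.13)²/(3.386)² = 6.0953 atm
P = 33.046 − 6.0953 = 26.95 atm

P ≈ 26.95 atm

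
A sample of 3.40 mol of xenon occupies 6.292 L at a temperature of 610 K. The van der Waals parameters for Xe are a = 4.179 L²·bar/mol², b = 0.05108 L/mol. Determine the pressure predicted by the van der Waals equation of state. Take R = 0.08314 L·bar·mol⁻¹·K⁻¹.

P = nRT/(V − nb) − a n²/V²
nRT/(V − nb) = (3.40)(0.08314)(610)/(6.292 − 3.40×0.05108) = 172.43/6.1183 = 28.183 bar
a n²/V² = (4.179)(3.40)²/(6.292)² = 1.2203 bar
P = 28.183 − 1.2203 = 26.96 bar

P ≈ 26.96 bar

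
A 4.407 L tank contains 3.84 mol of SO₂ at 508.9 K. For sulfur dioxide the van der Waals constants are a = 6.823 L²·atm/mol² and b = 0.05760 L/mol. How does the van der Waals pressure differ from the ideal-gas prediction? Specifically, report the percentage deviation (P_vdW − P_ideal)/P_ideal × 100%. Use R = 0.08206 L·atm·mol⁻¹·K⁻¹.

Ideal: P_ideal = nRT/V = (3.84)(0.08206)(508.9)/4.407 = 36.3875 atm
vdW: P = nRT/(V − nb) − a n²/V² = 160.360/4.18582 − 100.609/19.4216 = 38.3103 − 5.18026 = 33.1300 atm
% deviation = (33.1300 − 36.3875)/36.3875 × 100% = -8.95%

-8.95 %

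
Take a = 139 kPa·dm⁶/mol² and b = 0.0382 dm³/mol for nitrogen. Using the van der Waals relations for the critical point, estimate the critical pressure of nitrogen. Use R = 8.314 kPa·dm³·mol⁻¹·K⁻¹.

P_c ≈ 3528 kPa

For a van der Waals gas, P_c = a/(27b²).
P_c = 139/(27×(0.0382)²) = 139/0.039399 = 3528 kPa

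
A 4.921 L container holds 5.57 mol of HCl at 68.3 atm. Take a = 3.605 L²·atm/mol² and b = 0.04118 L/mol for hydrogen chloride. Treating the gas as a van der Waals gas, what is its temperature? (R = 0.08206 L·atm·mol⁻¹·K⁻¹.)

T ≈ 748.5 K

T = (P + a n²/V²)(V − nb)/(nR)
P + a n²/V² = 68.3 + (3.605)(5.57)²/(4.921)² = 72.919 atm
V − nb = 4.921 − (5.57)(0.04118) = 4.6916 L
T = (72.919)(4.6916)/((5.57)(0.08206)) = 748.5 K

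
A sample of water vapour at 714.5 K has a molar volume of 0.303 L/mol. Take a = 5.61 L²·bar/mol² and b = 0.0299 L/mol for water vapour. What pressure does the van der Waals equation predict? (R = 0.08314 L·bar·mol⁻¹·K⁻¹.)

P = RT/(V_m − b) − a/V_m²
RT/(V_m − b) = (0.08314)(714.5)/(0.303 − 0.0299) = 59.404/0.27310 = 217.52 bar
a/V_m² = 5.61/(0.303)² = 61.105 bar
P = 217.52 − 61.105 = 156.4 bar

P ≈ 156.4 bar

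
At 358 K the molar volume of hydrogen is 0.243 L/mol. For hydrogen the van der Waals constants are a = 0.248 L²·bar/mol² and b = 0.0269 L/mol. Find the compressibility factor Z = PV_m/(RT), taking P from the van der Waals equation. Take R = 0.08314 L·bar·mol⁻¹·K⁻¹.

P = RT/(V_m − b) − a/V_m² = (0.08314)(358)/(0.243 − 0.0269) − 0.248/(0.243)²
  = 29.764/0.21610 − 4.1999 = 137.73 − 4.1999 = 133.53 bar
Z = PV_m/(RT) = (133.53)(0.243)/((0.08314)(358)) = 32.448/29.764 = 1.090

Z ≈ 1.090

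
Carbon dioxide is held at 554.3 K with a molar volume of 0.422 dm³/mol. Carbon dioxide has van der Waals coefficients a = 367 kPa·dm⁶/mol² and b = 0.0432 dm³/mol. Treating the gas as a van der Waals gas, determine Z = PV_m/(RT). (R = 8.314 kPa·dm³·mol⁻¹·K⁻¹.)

P = RT/(V_m − b) − a/V_m² = (8.314)(554.3)/(0.422 − 0.0432) − 367/(0.422)²
  = 4608.5/0.37880 − 2060.8 = 12166 − 2060.8 = 10105 kPa
Z = PV_m/(RT) = (10105)(0.422)/((8.314)(554.3)) = 4264.3/4608.5 = 0.9253

Z ≈ 0.9253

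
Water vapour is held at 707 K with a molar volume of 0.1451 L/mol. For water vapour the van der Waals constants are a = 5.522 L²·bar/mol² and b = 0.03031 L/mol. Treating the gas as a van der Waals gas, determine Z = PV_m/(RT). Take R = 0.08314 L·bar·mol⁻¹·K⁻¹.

Z ≈ 0.6166

P = RT/(V_m − b) − a/V_m² = (0.08314)(707)/(0.1451 − 0.03031) − 5.522/(0.1451)²
  = 58.780/0.11479 − 262.28 = 512.07 − 262.28 = 249.79 bar
Z = PV_m/(RT) = (249.79)(0.1451)/((0.08314)(707)) = 36.245/58.780 = 0.6166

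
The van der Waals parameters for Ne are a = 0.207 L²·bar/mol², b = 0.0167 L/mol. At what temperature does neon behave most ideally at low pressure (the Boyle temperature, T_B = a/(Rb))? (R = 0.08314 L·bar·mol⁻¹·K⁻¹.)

For a van der Waals gas the second virial coefficient B₂ = b − a/(RT) vanishes at T_B = a/(Rb).
T_B = 0.207/(0.08314×0.0167) = 0.207/0.0013884 = 149.1 K

T_B ≈ 149.1 K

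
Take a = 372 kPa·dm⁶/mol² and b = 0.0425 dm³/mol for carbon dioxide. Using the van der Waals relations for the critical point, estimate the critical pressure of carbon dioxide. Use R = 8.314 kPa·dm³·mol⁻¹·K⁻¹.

For a van der Waals gas, P_c = a/(27b²).
P_c = 372/(27×(0.0425)²) = 372/0.048769 = 7628 kPa

P_c ≈ 7628 kPa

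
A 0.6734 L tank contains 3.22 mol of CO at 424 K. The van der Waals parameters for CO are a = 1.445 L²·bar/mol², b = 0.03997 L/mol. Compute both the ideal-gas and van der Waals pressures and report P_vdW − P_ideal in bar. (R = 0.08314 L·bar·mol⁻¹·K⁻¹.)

Ideal: P_ideal = nRT/V = (3.22)(0.08314)(424)/0.6734 = 168.562 bar
vdW: P = nRT/(V − nb) − a n²/V² = 113.509/0.544697 − 14.9823/0.453468 = 208.389 − 33.0394 = 175.350 bar
ΔP = 175.350 − 168.562 = 6.79 bar

ΔP ≈ 6.79 bar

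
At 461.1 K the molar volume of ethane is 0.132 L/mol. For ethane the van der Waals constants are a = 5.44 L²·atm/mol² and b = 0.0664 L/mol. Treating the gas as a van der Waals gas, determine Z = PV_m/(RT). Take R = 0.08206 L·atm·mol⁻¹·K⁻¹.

P = RT/(V_m − b) − a/V_m² = (0.08206)(461.1)/(0.132 − 0.0664) − 5.44/(0.132)²
  = 37.838/0.065600 − 312.21 = 576.80 − 312.21 = 264.59 atm
Z = PV_m/(RT) = (264.59)(0.132)/((0.08206)(461.1)) = 34.926/37.838 = 0.9230

Z ≈ 0.9230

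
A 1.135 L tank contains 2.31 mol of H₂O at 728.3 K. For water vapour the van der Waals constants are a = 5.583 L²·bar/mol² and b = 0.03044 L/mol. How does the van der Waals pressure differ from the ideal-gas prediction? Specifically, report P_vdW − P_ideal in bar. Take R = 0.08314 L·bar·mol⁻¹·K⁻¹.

ΔP ≈ -14.99 bar

Ideal: P_ideal = nRT/V = (2.31)(0.08314)(728.3)/1.135 = 123.236 bar
vdW: P = nRT/(V − nb) − a n²/V² = 139.872/1.06468 − 29.7914/1.28823 = 131.375 − 23.1258 = 108.249 bar
ΔP = 108.249 − 123.236 = -14.99 bar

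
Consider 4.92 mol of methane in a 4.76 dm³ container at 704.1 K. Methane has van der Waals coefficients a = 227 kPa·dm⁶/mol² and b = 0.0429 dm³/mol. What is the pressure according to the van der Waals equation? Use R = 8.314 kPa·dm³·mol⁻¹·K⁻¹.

P ≈ 6089 kPa

P = nRT/(V − nb) − a n²/V²
nRT/(V − nb) = (4.92)(8.314)(704.1)/(4.76 − 4.92×0.0429) = 28801/4.5489 = 6331.4 kPa
a n²/V² = (227)(4.92)²/(4.76)² = 242.52 kPa
P = 6331.4 − 242.52 = 6089 kPa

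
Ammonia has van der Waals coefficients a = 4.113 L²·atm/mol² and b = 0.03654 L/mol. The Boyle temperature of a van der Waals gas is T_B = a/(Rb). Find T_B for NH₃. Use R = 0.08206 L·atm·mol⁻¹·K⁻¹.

For a van der Waals gas the second virial coefficient B₂ = b − a/(RT) vanishes at T_B = a/(Rb).
T_B = 4.113/(0.08206×0.03654) = 4.113/0.0029985 = 1372 K

T_B ≈ 1372 K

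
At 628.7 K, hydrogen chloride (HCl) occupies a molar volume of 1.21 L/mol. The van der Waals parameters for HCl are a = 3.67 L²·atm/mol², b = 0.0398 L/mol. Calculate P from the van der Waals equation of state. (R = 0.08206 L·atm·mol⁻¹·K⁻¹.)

P = RT/(V_m − b) − a/V_m²
RT/(V_m − b) = (0.08206)(628.7)/(1.21 − 0.0398) = 51.591/1.1702 = 44.087 atm
a/V_m² = 3.67/(1.21)² = 2.5067 atm
P = 44.087 − 2.5067 = 41.58 atm

P ≈ 41.58 atm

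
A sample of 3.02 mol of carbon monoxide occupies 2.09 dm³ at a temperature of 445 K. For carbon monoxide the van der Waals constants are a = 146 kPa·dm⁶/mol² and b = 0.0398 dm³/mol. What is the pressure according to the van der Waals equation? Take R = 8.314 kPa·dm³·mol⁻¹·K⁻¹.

P ≈ 5367 kPa

P = nRT/(V − nb) − a n²/V²
nRT/(V − nb) = (3.02)(8.314)(445)/(2.09 − 3.02×0.0398) = 11173/1.9698 = 5672.1 kPa
a n²/V² = (146)(3.02)²/(2.09)² = 304.84 kPa
P = 5672.1 − 304.84 = 5367 kPa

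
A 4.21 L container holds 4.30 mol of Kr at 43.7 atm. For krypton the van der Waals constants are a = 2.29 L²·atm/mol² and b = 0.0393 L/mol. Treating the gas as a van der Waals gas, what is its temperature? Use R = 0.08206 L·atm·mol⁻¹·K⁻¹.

T ≈ 527.8 K

T = (P + a n²/V²)(V − nb)/(nR)
P + a n²/V² = 43.7 + (2.29)(4.30)²/(4.21)² = 46.089 atm
V − nb = 4.21 − (4.30)(0.0393) = 4.0410 L
T = (46.089)(4.0410)/((4.30)(0.08206)) = 527.8 K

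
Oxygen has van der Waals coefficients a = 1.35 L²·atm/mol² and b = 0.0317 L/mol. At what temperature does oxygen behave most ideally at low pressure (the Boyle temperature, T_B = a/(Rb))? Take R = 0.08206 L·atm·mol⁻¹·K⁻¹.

T_B ≈ 519.0 K

For a van der Waals gas the second virial coefficient B₂ = b − a/(RT) vanishes at T_B = a/(Rb).
T_B = 1.35/(0.08206×0.0317) = 1.35/0.0026013 = 519.0 K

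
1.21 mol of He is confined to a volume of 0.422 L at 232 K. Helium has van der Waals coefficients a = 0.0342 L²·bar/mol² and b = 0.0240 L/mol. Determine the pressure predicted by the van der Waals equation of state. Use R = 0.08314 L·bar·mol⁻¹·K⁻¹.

P ≈ 59.11 bar

P = nRT/(V − nb) − a n²/V²
nRT/(V − nb) = (1.21)(0.08314)(232)/(0.422 − 1.21×0.0240) = 23.339/0.39296 = 59.393 bar
a n²/V² = (0.0342)(1.21)²/(0.422)² = 0.28117 bar
P = 59.393 − 0.28117 = 59.11 bar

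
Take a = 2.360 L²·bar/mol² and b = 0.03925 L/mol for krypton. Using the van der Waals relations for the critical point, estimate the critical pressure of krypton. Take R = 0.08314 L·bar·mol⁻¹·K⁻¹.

P_c ≈ 56.74 bar

For a van der Waals gas, P_c = a/(27b²).
P_c = 2.360/(27×(0.03925)²) = 2.360/0.041595 = 56.74 bar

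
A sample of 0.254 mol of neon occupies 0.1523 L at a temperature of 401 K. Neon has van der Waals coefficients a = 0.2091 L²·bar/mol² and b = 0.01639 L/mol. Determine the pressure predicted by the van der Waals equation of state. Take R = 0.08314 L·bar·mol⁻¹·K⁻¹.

P ≈ 56.58 bar

P = nRT/(V − nb) − a n²/V²
nRT/(V − nb) = (0.254)(0.08314)(401)/(0.1523 − 0.254×0.01639) = 8.4681/0.14814 = 57.163 bar
a n²/V² = (0.2091)(0.254)²/(0.1523)² = 0.58160 bar
P = 57.163 − 0.58160 = 56.58 bar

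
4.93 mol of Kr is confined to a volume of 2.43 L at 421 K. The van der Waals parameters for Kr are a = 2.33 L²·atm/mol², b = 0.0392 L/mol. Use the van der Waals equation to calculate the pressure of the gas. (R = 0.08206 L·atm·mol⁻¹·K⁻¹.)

P = nRT/(V − nb) − a n²/V²
nRT/(V − nb) = (4.93)(0.08206)(421)/(2.43 − 4.93×0.0392) = 170.32/2.2367 = 76.148 atm
a n²/V² = (2.33)(4.93)²/(2.43)² = 9.5904 atm
P = 76.148 − 9.5904 = 66.56 atm

P ≈ 66.56 atm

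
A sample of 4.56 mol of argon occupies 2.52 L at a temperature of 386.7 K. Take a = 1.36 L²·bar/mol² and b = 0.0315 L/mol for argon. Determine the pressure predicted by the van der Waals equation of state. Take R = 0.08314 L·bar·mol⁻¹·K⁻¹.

P = nRT/(V − nb) − a n²/V²
nRT/(V − nb) = (4.56)(0.08314)(386.7)/(2.52 − 4.56×0.0315) = 146.61/2.3764 = 61.694 bar
a n²/V² = (1.36)(4.56)²/(2.52)² = 4.4532 bar
P = 61.694 − 4.4532 = 57.24 bar

P ≈ 57.24 bar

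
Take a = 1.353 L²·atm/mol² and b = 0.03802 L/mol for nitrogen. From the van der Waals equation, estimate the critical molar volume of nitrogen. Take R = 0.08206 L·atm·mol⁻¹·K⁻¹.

For a van der Waals gas, V_m,c = 3b.
V_m,c = 3×0.03802 = 0.1141 L/mol

V_m,c ≈ 0.1141 L/mol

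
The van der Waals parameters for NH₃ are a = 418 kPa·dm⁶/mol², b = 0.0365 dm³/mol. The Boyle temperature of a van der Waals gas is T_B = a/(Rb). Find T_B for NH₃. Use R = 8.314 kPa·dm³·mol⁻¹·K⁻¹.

T_B ≈ 1377 K

For a van der Waals gas the second virial coefficient B₂ = b − a/(RT) vanishes at T_B = a/(Rb).
T_B = 418/(8.314×0.0365) = 418/0.30346 = 1377 K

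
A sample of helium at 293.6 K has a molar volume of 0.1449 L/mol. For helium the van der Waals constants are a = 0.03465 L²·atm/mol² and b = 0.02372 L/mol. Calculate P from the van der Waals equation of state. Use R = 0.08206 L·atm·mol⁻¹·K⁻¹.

P = RT/(V_m − b) − a/V_m²
RT/(V_m − b) = (0.08206)(293.6)/(0.1449 − 0.02372) = 24.093/0.12118 = 198.82 atm
a/V_m² = 0.03465/(0.1449)² = 1.6503 atm
P = 198.82 − 1.6503 = 197.2 atm

P ≈ 197.2 atm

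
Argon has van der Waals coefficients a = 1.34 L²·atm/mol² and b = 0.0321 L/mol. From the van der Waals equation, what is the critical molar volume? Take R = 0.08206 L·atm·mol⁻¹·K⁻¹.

For a van der Waals gas, V_m,c = 3b.
V_m,c = 3×0.0321 = 0.09630 L/mol

V_m,c ≈ 0.09630 L/mol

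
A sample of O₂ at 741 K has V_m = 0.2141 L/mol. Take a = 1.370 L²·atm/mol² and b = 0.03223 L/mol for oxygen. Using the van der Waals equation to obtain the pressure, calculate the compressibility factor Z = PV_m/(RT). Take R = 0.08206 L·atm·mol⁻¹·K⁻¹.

P = RT/(V_m − b) − a/V_m² = (0.08206)(741)/(0.2141 − 0.03223) − 1.370/(0.2141)²
  = 60.806/0.18187 − 29.887 = 334.34 − 29.887 = 304.45 atm
Z = PV_m/(RT) = (304.45)(0.2141)/((0.08206)(741)) = 65.183/60.806 = 1.072

Z ≈ 1.072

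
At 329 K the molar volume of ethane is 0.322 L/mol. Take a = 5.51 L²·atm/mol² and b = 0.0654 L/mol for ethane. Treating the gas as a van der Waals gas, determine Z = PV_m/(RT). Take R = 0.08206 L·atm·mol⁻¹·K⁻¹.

Z ≈ 0.6210

P = RT/(V_m − b) − a/V_m² = (0.08206)(329)/(0.322 − 0.0654) − 5.51/(0.322)²
  = 26.998/0.25660 − 53.142 = 105.21 − 53.142 = 52.07 atm
Z = PV_m/(RT) = (52.07)(0.322)/((0.08206)(329)) = 16.767/26.998 = 0.6210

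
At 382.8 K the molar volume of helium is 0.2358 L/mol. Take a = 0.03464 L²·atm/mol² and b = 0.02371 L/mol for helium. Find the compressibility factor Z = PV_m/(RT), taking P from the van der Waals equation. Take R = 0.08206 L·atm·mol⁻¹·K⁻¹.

P = RT/(V_m − b) − a/V_m² = (0.08206)(382.8)/(0.2358 − 0.02371) − 0.03464/(0.2358)²
  = 31.413/0.21209 − 0.62300 = 148.11 − 0.62300 = 147.49 atm
Z = PV_m/(RT) = (147.49)(0.2358)/((0.08206)(382.8)) = 34.778/31.413 = 1.107

Z ≈ 1.107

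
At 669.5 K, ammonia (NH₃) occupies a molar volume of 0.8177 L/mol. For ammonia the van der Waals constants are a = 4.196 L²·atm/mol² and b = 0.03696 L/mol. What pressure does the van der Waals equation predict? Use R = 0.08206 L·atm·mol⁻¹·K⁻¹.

P = RT/(V_m − b) − a/V_m²
RT/(V_m − b) = (0.08206)(669.5)/(0.8177 − 0.03696) = 54.939/0.78074 = 70.368 atm
a/V_m² = 4.196/(0.8177)² = 6.2755 atm
P = 70.368 − 6.2755 = 64.09 atm

P ≈ 64.09 atm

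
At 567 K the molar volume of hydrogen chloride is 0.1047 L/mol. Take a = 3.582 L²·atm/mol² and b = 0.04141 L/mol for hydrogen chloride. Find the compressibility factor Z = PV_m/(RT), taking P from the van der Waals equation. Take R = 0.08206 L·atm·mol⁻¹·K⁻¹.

P = RT/(V_m − b) − a/V_m² = (0.08206)(567)/(0.1047 − 0.04141) − 3.582/(0.1047)²
  = 46.528/0.063290 − 326.76 = 735.16 − 326.76 = 408.40 atm
Z = PV_m/(RT) = (408.40)(0.1047)/((0.08206)(567)) = 42.759/46.528 = 0.9190

Z ≈ 0.9190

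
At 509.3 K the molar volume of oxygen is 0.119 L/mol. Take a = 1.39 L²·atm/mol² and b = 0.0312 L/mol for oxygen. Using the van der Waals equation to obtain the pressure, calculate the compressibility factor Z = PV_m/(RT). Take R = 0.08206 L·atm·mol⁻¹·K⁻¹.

Z ≈ 1.076

P = RT/(V_m − b) − a/V_m² = (0.08206)(509.3)/(0.119 − 0.0312) − 1.39/(0.119)²
  = 41.793/0.087800 − 98.157 = 476.00 − 98.157 = 377.84 atm
Z = PV_m/(RT) = (377.84)(0.119)/((0.08206)(509.3)) = 44.963/41.793 = 1.076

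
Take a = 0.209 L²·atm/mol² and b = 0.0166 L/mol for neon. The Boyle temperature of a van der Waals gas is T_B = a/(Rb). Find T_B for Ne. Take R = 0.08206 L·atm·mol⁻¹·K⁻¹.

T_B ≈ 153.4 K

For a van der Waals gas the second virial coefficient B₂ = b − a/(RT) vanishes at T_B = a/(Rb).
T_B = 0.209/(0.08206×0.0166) = 0.209/0.0013622 = 153.4 K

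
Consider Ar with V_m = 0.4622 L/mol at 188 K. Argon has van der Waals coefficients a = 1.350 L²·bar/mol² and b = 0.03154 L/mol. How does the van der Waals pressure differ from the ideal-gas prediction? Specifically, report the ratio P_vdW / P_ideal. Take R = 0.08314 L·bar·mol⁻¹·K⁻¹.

P_vdW / P_ideal ≈ 0.8864

Ideal: P_ideal = RT/V_m = (0.08314)(188)/0.4622 = 33.8172 bar
vdW: P = RT/(V_m − b) − a/V_m² = 15.6303/0.430660 − 1.350/0.213629 = 36.2938 − 6.31937 = 29.9744 bar
Ratio = 29.9744/33.8172 = 0.8864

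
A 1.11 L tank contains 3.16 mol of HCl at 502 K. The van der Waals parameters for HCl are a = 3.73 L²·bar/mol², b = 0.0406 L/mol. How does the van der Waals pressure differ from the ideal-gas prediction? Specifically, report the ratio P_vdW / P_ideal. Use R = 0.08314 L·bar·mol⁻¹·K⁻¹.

P_vdW / P_ideal ≈ 0.8763

Ideal: P_ideal = nRT/V = (3.16)(0.08314)(502)/1.11 = 118.817 bar
vdW: P = nRT/(V − nb) − a n²/V² = 131.887/0.981704 − 37.2463/1.23210 = 134.345 − 30.2299 = 104.115 bar
Ratio = 104.115/118.817 = 0.8763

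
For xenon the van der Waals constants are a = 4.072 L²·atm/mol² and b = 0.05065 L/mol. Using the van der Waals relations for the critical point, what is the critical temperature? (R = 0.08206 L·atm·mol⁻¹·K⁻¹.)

For a van der Waals gas, T_c = 8a/(27Rb).
T_c = 8×4.072/(27×0.08206×0.05065) = 32.576/0.11222 = 290.3 K

T_c ≈ 290.3 K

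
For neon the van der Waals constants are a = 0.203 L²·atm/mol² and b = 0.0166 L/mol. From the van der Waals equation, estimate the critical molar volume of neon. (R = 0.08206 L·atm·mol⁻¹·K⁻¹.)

For a van der Waals gas, V_m,c = 3b.
V_m,c = 3×0.0166 = 0.04980 L/mol

V_m,c ≈ 0.04980 L/mol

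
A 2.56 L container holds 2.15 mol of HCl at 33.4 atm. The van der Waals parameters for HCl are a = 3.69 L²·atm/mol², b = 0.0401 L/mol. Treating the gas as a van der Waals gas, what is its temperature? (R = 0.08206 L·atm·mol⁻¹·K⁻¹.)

T ≈ 504.8 K

T = (P + a n²/V²)(V − nb)/(nR)
P + a n²/V² = 33.4 + (3.69)(2.15)²/(2.56)² = 36.003 atm
V − nb = 2.56 − (2.15)(0.0401) = 2.4738 L
T = (36.003)(2.4738)/((2.15)(0.08206)) = 504.8 K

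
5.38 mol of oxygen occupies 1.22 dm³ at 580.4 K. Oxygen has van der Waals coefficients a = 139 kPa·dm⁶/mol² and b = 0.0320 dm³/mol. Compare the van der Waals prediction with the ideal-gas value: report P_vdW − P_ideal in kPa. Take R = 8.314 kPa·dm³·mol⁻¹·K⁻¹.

ΔP ≈ 793 kPa

Ideal: P_ideal = nRT/V = (5.38)(8.314)(580.4)/1.22 = 21279.4 kPa
vdW: P = nRT/(V − nb) − a n²/V² = 25960.9/1.04784 − 4023.27/1.48840 = 24775.6 − 2703.08 = 22072.5 kPa
ΔP = 22072.5 − 21279.4 = 793 kPa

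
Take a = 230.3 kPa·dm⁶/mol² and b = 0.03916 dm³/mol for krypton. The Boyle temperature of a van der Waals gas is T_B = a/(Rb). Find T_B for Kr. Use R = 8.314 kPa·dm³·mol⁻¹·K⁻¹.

For a van der Waals gas the second virial coefficient B₂ = b − a/(RT) vanishes at T_B = a/(Rb).
T_B = 230.3/(8.314×0.03916) = 230.3/0.32558 = 707.4 K

T_B ≈ 707.4 K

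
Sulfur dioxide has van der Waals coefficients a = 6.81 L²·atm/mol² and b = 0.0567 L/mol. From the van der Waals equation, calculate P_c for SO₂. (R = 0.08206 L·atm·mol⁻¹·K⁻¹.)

For a van der Waals gas, P_c = a/(27b²).
P_c = 6.81/(27×(0.0567)²) = 6.81/0.086802 = 78.45 atm

P_c ≈ 78.45 atm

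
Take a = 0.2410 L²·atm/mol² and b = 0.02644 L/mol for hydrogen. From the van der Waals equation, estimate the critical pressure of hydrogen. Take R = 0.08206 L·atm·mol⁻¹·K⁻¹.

P_c ≈ 12.77 atm

For a van der Waals gas, P_c = a/(27b²).
P_c = 0.2410/(27×(0.02644)²) = 0.2410/0.018875 = 12.77 atm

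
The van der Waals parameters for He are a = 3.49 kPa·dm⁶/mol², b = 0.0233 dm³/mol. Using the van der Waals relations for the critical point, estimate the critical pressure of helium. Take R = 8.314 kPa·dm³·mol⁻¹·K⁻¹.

For a van der Waals gas, P_c = a/(27b²).
P_c = 3.49/(27×(0.0233)²) = 3.49/0.014658 = 238.1 kPa

P_c ≈ 238.1 kPa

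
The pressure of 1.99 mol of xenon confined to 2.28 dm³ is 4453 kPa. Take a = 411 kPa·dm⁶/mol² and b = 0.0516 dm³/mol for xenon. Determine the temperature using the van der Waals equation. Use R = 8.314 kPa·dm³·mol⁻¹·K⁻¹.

T ≈ 627.2 K

T = (P + a n²/V²)(V − nb)/(nR)
P + a n²/V² = 4453 + (411)(1.99)²/(2.28)² = 4766.1 kPa
V − nb = 2.28 − (1.99)(0.0516) = 2.1773 dm³
T = (4766.1)(2.1773)/((1.99)(8.314)) = 627.2 K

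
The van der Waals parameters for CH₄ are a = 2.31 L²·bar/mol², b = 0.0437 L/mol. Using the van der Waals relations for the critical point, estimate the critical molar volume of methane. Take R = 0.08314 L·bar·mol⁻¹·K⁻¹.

V_m,c ≈ 0.1311 L/mol

For a van der Waals gas, V_m,c = 3b.
V_m,c = 3×0.0437 = 0.1311 L/mol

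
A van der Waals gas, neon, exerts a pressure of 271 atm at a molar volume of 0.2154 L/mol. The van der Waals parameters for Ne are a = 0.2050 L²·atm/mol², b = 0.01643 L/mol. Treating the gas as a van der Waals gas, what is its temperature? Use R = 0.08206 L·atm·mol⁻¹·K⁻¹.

T ≈ 667.8 K

T = (P + a/V_m²)(V_m − b)/R
P + a/V_m² = 271 + 0.2050/(0.2154)² = 275.42 atm
V_m − b = 0.2154 − 0.01643 = 0.19897 L/mol
T = (275.42)(0.19897)/0.08206 = 667.8 K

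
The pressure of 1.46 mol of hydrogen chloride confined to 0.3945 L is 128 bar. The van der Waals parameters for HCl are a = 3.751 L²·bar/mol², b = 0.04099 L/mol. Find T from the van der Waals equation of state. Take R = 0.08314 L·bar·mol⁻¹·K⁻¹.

T ≈ 494.5 K

T = (P + a n²/V²)(V − nb)/(nR)
P + a n²/V² = 128 + (3.751)(1.46)²/(0.3945)² = 179.38 bar
V − nb = 0.3945 − (1.46)(0.04099) = 0.33465 L
T = (179.38)(0.33465)/((1.46)(0.08314)) = 494.5 K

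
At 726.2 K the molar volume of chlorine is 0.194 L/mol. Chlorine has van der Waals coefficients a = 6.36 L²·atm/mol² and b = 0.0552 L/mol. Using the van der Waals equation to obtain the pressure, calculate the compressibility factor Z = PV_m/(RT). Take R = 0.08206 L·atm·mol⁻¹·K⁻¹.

P = RT/(V_m − b) − a/V_m² = (0.08206)(726.2)/(0.194 − 0.0552) − 6.36/(0.194)²
  = 59.592/0.13880 − 168.99 = 429.34 − 168.99 = 260.35 atm
Z = PV_m/(RT) = (260.35)(0.194)/((0.08206)(726.2)) = 50.508/59.592 = 0.8476

Z ≈ 0.8476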